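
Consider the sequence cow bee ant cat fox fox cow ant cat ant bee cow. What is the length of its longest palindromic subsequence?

10

Using dp[i][j] = 2 + dp[i+1][j−1] if the ends match, else max(dp[i+1][j], dp[i][j−1]):
dp[1][12] = 10. A witness is cow bee ant cat fox fox cat ant bee cow at positions 1,2,3,4,5,6,9,10,11,12.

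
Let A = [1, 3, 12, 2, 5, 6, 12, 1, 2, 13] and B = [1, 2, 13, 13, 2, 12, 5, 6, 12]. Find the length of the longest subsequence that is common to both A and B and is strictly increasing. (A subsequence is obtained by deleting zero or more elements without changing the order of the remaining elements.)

5

A longest common strictly increasing subsequence is 1, 2, 5, 6, 12 (length 5); it appears in order in both A and B, and no longer such subsequence exists.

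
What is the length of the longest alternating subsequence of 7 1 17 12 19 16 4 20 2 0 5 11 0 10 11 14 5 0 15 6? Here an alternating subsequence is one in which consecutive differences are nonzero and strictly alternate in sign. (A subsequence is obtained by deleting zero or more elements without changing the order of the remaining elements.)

Track the best alternating length ending on an up-step vs a down-step at each position: up/down = 1/1, 1/2, 3/1, 3/4, 5/1, 5/6, 3/6, 7/1, 3/8, 1/8, 9/8, 9/8, 1/10, 11/10, 11/8, 11/8, 11/12, 1/12, 13/8, 13/14.
The maximum over both is 14; one such subsequence is 7, 1, 17, 12, 19, 16, 20, 2, 5, 0, 10, 5, 15, 6.

14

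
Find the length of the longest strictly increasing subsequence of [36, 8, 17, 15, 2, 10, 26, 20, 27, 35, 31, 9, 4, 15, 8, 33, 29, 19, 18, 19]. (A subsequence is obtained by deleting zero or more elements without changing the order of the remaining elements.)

6

Let dp[i] be the longest increasing subsequence ending at position i. Then dp = [1, 1, 2, 2, 1, 2, 3, 3, 4, 5, 5, 2, 2, 3, 3, 6, 5, 4, 4, 5].
The maximum is 6; one witness is 8, 17, 26, 27, 31, 33 at positions 2,3,7,9,11,16.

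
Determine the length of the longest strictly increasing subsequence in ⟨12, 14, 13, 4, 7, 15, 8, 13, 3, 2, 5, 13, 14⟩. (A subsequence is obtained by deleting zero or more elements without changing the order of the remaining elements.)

5

Scanning left to right, the best length ending at each element is: 12→1, 14→2, 13→2, 4→1, 7→2, 15→3, 8→3, 13→4, 3→1, 2→1, 5→2, 13→4, 14→5.
So the longest increasing subsequence has length 5, e.g. 4, 7, 8, 13, 14.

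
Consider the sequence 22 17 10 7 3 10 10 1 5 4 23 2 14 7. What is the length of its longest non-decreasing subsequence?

4

Let dp[i] be the longest non-decreasing subsequence ending at position i. Then dp = [1, 1, 1, 1, 1, 2, 3, 1, 2, 2, 4, 2, 4, 3].
The maximum is 4; one witness is 10, 10, 10, 23 at positions 3,6,7,11.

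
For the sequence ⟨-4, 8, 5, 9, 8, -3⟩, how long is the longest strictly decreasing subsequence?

3

One longest decreasing subsequence is 8, 5, -3 (positions 2,3,6), of length 3; no longer one exists.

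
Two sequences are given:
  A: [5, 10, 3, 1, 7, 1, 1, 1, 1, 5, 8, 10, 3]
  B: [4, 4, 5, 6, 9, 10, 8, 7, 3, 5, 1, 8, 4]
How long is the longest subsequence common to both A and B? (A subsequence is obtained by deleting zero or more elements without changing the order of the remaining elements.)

Backtracking the LCS table gives one alignment: 5 (A1,B3) → 10 (A2,B6) → 3 (A3,B9) → 1 (A9,B11) → 8 (A11,B12).
So the longest common subsequence has length 5.

5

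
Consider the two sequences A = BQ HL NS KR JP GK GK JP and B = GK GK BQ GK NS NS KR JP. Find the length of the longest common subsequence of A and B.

4

A longest common subsequence is BQ, NS, KR, JP (length 4); the LCS DP confirms no longer common subsequence exists.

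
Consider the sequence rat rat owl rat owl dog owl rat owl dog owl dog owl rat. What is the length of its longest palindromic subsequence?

Using dp[i][j] = 2 + dp[i+1][j−1] if the ends match, else max(dp[i+1][j], dp[i][j−1]):
dp[1][14] = 11. A witness is rat owl owl dog owl rat owl dog owl owl rat at positions 1,3,5,6,7,8,9,10,11,13,14.

11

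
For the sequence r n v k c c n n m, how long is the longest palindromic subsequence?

One longest palindromic subsequence is nccn (positions 2,5,6,8); it reads the same forward and backward, and the interval DP gives dp[1][9] = 4.

4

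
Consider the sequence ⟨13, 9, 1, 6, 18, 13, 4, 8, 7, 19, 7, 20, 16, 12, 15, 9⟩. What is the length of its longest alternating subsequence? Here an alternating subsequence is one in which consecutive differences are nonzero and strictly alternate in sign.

12

Track the best alternating length ending on an up-step vs a down-step at each position: up/down = 1/1, 1/2, 1/2, 3/2, 3/1, 3/4, 3/4, 5/4, 5/6, 7/1, 5/8, 9/1, 9/10, 9/10, 11/10, 9/12.
The maximum over both is 12; one such subsequence is 13, 1, 6, 4, 8, 7, 19, 7, 20, 12, 15, 9.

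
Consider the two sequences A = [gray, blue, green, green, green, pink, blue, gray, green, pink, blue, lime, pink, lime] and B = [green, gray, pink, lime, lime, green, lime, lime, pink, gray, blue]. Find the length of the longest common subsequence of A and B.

A longest common subsequence is gray, green, pink, gray, blue (length 5); the LCS DP confirms no longer common subsequence exists.

5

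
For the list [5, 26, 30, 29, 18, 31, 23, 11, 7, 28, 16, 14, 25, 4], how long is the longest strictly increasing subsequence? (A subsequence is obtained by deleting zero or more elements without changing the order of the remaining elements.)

4

One longest increasing subsequence is 5, 26, 30, 31 (positions 1,2,3,6), of length 4; no longer one exists.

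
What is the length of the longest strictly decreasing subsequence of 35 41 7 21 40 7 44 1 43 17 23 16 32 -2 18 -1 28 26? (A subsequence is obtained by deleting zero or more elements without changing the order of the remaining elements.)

5

One longest decreasing subsequence is 35, 21, 7, 1, -2 (positions 1,4,6,8,14), of length 5; no longer one exists.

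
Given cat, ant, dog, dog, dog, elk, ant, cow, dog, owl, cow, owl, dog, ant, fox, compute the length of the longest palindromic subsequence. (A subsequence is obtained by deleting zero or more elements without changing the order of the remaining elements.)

7

One longest palindromic subsequence is ant dog owl cow owl dog ant (positions 7,9,10,11,12,13,14); it reads the same forward and backward, and the interval DP gives dp[1][15] = 7.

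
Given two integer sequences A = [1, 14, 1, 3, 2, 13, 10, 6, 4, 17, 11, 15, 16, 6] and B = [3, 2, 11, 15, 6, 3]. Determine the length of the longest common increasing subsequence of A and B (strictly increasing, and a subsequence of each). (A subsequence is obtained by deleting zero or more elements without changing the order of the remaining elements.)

A longest common strictly increasing subsequence is 3, 11, 15 (length 3); it appears in order in both A and B, and no longer such subsequence exists.

3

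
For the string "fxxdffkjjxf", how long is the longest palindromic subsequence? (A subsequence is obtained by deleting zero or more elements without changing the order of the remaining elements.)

6

One longest palindromic subsequence is fxjjxf (positions 1,2,8,9,10,11); it reads the same forward and backward, and the interval DP gives dp[1][11] = 6.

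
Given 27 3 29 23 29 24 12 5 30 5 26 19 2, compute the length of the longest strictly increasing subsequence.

4

Let dp[i] be the longest increasing subsequence ending at position i. Then dp = [1, 1, 2, 2, 3, 3, 2, 2, 4, 2, 4, 3, 1].
The maximum is 4; one witness is 3, 23, 29, 30 at positions 2,4,5,9.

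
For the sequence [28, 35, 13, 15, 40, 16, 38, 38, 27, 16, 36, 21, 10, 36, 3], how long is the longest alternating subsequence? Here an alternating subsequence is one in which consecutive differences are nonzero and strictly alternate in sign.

Track the best alternating length ending on an up-step vs a down-step at each position: up/down = 1/1, 2/1, 1/3, 4/3, 4/1, 4/5, 6/5, 6/5, 6/7, 4/7, 8/7, 8/9, 1/9, 10/7, 1/11.
The maximum over both is 11; one such subsequence is 28, 35, 13, 40, 16, 38, 27, 36, 21, 36, 3.

11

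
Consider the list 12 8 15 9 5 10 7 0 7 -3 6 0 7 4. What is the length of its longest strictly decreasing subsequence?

5

Scanning left to right, the best length ending at each element is: 12→1, 8→2, 15→1, 9→2, 5→3, 10→2, 7→3, 0→4, 7→3, -3→5, 6→4, 0→5, 7→3, 4→5.
So the longest decreasing subsequence has length 5, e.g. 12, 8, 5, 0, -3.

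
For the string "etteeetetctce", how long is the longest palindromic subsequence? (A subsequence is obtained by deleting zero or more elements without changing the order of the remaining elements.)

10

Using dp[i][j] = 2 + dp[i+1][j−1] if the ends match, else max(dp[i+1][j], dp[i][j−1]):
dp[1][13] = 10. A witness is etteeeette at positions 1,2,3,4,5,6,8,9,11,13.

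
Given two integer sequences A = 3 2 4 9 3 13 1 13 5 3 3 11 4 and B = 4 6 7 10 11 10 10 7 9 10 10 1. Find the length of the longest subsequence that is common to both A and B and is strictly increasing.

A longest common strictly increasing subsequence is 4, 11 (length 2); it appears in order in both A and B, and no longer such subsequence exists.

2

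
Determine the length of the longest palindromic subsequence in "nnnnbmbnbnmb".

7

One longest palindromic subsequence is bmnbnmb (positions 5,6,8,9,10,11,12); it reads the same forward and backward, and the interval DP gives dp[1][12] = 7.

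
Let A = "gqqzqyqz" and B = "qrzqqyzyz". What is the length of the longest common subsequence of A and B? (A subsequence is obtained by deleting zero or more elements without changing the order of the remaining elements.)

Backtracking the LCS table gives one alignment: q (A2,B4) → q (A3,B5) → z (A4,B7) → y (A6,B8) → z (A8,B9).
So the longest common subsequence has length 5.

5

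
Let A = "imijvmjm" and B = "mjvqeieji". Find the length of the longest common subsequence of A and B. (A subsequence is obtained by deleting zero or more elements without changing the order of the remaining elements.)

A longest common subsequence is mjvj (length 4); the LCS DP confirms no longer common subsequence exists.

4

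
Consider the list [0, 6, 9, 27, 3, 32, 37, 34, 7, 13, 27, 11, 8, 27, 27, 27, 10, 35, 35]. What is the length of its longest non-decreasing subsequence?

Scanning left to right, the best length ending at each element is: 0→1, 6→2, 9→3, 27→4, 3→2, 32→5, 37→6, 34→6, 7→3, 13→4, 27→5, 11→4, 8→4, 27→6, 27→7, 27→8, 10→5, 35→9, 35→10.
So the longest non-decreasing subsequence has length 10, e.g. 0, 6, 9, 27, 27, 27, 27, 27, 35, 35.

10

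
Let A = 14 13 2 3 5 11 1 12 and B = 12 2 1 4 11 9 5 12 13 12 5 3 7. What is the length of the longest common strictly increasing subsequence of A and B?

A longest common strictly increasing subsequence is 2, 11, 12 (length 3); it appears in order in both A and B, and no longer such subsequence exists.

3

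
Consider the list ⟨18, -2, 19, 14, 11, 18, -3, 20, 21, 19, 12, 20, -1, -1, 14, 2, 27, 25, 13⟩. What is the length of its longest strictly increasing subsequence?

Scanning left to right, the best length ending at each element is: 18→1, -2→1, 19→2, 14→2, 11→2, 18→3, -3→1, 20→4, 21→5, 19→4, 12→3, 20→5, -1→2, -1→2, 14→4, 2→3, 27→6, 25→6, 13→4.
So the longest increasing subsequence has length 6, e.g. -2, 14, 18, 20, 21, 27.

6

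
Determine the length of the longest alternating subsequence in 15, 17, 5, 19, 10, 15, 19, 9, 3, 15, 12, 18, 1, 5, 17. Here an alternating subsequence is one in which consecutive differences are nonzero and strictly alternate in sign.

12

A longest alternating subsequence is 15, 17, 5, 19, 10, 15, 9, 15, 12, 18, 1, 5 (positions 1,2,3,4,5,6,8,10,11,12,13,14); its 11 consecutive differences strictly alternate in sign, and length 12 is optimal.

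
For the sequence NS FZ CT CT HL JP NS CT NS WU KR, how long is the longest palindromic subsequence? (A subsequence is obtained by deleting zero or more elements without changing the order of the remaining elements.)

5

One longest palindromic subsequence is NS CT NS CT NS (positions 1,3,7,8,9); it reads the same forward and backward, and the interval DP gives dp[1][11] = 5.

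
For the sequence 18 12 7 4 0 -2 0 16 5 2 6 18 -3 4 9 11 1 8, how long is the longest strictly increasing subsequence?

6

Let dp[i] be the longest increasing subsequence ending at position i. Then dp = [1, 1, 1, 1, 1, 1, 2, 3, 3, 3, 4, 5, 1, 4, 5, 6, 3, 5].
The maximum is 6; one witness is -2, 0, 5, 6, 9, 11 at positions 6,7,9,11,15,16.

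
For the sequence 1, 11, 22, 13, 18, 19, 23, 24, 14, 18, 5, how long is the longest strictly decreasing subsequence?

4

Scanning left to right, the best length ending at each element is: 1→1, 11→1, 22→1, 13→2, 18→2, 19→2, 23→1, 24→1, 14→3, 18→3, 5→4.
So the longest decreasing subsequence has length 4, e.g. 22, 18, 14, 5.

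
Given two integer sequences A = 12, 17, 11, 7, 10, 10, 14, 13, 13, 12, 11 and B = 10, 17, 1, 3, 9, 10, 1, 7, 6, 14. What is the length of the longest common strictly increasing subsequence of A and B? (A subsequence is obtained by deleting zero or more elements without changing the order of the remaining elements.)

A longest common strictly increasing subsequence is 10, 14 (length 2); it appears in order in both A and B, and no longer such subsequence exists.

2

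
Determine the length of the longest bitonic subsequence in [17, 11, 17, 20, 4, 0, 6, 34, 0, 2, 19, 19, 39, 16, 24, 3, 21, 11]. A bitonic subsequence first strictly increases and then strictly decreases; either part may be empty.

One longest bitonic subsequence is 11, 17, 20, 34, 39, 24, 21, 11 (positions 2,3,4,8,13,15,17,18): it rises to 39 then falls. Length 8 is optimal.

8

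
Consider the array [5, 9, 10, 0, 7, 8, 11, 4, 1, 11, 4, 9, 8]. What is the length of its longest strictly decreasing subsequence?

Scanning left to right, the best length ending at each element is: 5→1, 9→1, 10→1, 0→2, 7→2, 8→2, 11→1, 4→3, 1→4, 11→1, 4→3, 9→2, 8→3.
So the longest decreasing subsequence has length 4, e.g. 9, 7, 4, 1.

4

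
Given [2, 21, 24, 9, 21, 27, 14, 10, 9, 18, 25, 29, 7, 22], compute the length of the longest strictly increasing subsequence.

Let dp[i] be the longest increasing subsequence ending at position i. Then dp = [1, 2, 3, 2, 3, 4, 3, 3, 2, 4, 5, 6, 2, 5].
The maximum is 6; one witness is 2, 9, 14, 18, 25, 29 at positions 1,4,7,10,11,12.

6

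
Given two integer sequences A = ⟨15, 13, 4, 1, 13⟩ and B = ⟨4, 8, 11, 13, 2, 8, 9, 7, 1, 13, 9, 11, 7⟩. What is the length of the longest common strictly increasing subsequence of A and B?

For each value that appears in both, track the longest common increasing run ending there.
The best achievable length is 2; one witness is 4, 13 (A-positions 3,5, B-positions 1,4).

2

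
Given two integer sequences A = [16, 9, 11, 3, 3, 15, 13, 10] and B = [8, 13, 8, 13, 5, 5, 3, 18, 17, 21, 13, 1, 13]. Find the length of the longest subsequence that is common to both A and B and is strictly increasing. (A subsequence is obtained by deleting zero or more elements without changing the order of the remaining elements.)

A longest common strictly increasing subsequence is 3, 13 (length 2); it appears in order in both A and B, and no longer such subsequence exists.

2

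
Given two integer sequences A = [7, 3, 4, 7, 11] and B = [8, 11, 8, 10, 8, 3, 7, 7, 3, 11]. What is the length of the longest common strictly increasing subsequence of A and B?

3

A longest common strictly increasing subsequence is 3, 7, 11 (length 3); it appears in order in both A and B, and no longer such subsequence exists.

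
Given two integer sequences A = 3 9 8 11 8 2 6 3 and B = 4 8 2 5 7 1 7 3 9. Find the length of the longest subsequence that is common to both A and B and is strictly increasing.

2

For each value that appears in both, track the longest common increasing run ending there.
The best achievable length is 2; one witness is 2, 3 (A-positions 6,8, B-positions 3,8).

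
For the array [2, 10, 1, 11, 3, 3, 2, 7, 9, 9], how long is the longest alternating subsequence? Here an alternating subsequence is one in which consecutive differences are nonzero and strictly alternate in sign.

6

Track the best alternating length ending on an up-step vs a down-step at each position: up/down = 1/1, 2/1, 1/3, 4/1, 4/5, 4/5, 4/5, 6/5, 6/5, 6/5.
The maximum over both is 6; one such subsequence is 2, 10, 1, 11, 3, 7.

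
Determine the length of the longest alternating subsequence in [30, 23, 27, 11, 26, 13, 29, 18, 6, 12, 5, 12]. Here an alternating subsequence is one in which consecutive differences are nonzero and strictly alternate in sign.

Track the best alternating length ending on an up-step vs a down-step at each position: up/down = 1/1, 1/2, 3/2, 1/4, 5/4, 5/6, 7/2, 7/8, 1/8, 9/8, 1/10, 11/8.
The maximum over both is 11; one such subsequence is 30, 23, 27, 11, 26, 13, 29, 6, 12, 5, 12.

11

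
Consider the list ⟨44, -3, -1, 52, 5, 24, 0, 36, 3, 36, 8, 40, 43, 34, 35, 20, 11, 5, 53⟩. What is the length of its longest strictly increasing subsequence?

One longest increasing subsequence is -3, -1, 5, 24, 36, 40, 43, 53 (positions 2,3,5,6,8,12,13,19), of length 8; no longer one exists.

8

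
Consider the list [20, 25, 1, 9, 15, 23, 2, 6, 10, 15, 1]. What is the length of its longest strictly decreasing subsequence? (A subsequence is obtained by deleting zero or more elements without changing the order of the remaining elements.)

4

One longest decreasing subsequence is 20, 9, 2, 1 (positions 1,4,7,11), of length 4; no longer one exists.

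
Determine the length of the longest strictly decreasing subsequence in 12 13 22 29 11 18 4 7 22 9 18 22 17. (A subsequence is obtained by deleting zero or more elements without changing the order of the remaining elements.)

4

Let dp[i] be the longest decreasing subsequence ending at position i. Then dp = [1, 1, 1, 1, 2, 2, 3, 3, 2, 3, 3, 2, 4].
The maximum is 4; one witness is 29, 22, 18, 17 at positions 4,9,11,13.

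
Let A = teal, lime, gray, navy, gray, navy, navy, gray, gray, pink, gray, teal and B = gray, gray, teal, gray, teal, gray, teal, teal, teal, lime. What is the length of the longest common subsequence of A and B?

Backtracking the LCS table gives one alignment: gray (A3,B1) → gray (A5,B2) → gray (A8,B4) → gray (A9,B6) → teal (A12,B9).
So the longest common subsequence has length 5.

5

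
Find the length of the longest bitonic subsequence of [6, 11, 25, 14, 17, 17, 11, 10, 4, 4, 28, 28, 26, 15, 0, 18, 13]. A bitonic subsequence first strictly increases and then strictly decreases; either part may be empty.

8

Let inc[i] be the LIS ending at i and dec[i] the longest strictly decreasing subsequence starting at i. inc = [1, 2, 3, 3, 4, 4, 2, 2, 1, 1, 5, 5, 5, 4, 1, 5, 3], dec = [3, 4, 6, 5, 5, 5, 4, 3, 2, 2, 4, 4, 3, 2, 1, 2, 1].
max_i inc[i]+dec[i]−1 = 8, with one witness 6, 11, 25, 17, 11, 10, 4, 0.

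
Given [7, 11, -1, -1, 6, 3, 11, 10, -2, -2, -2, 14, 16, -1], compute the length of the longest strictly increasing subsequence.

5

One longest increasing subsequence is -1, 6, 11, 14, 16 (positions 3,5,7,12,13), of length 5; no longer one exists.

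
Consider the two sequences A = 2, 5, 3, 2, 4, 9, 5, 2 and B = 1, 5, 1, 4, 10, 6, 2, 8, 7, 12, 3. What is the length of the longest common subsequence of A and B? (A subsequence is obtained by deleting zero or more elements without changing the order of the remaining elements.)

Backtracking the LCS table gives one alignment: 5 (A2,B2) → 4 (A5,B4) → 2 (A8,B7).
So the longest common subsequence has length 3.

3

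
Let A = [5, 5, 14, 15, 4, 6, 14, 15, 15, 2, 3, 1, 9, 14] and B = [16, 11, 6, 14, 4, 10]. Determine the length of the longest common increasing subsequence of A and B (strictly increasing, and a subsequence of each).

For each value that appears in both, track the longest common increasing run ending there.
The best achievable length is 2; one witness is 6, 14 (A-positions 6,7, B-positions 3,4).

2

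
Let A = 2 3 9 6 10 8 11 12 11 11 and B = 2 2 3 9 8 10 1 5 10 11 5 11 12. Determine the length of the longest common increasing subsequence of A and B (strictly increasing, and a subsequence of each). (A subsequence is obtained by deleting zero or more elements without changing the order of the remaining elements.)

6

For each value that appears in both, track the longest common increasing run ending there.
The best achievable length is 6; one witness is 2, 3, 9, 10, 11, 12 (A-positions 1,2,3,5,7,8, B-positions 1,3,4,6,10,13).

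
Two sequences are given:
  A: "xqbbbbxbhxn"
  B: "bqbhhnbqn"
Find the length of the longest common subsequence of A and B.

A longest common subsequence is qbbn (length 4); the LCS DP confirms no longer common subsequence exists.

4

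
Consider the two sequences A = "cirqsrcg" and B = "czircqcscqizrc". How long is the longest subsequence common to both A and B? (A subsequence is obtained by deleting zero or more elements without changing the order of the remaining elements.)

A longest common subsequence is cirqsrc (length 7); the LCS DP confirms no longer common subsequence exists.

7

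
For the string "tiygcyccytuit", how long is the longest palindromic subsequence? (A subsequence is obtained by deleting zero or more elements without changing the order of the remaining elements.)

Using dp[i][j] = 2 + dp[i+1][j−1] if the ends match, else max(dp[i+1][j], dp[i][j−1]):
dp[1][13] = 9. A witness is tiycccyit at positions 1,2,3,5,7,8,9,12,13.

9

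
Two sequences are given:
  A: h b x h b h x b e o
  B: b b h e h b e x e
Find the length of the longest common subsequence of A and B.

5

A longest common subsequence is hhbxe (length 5); the LCS DP confirms no longer common subsequence exists.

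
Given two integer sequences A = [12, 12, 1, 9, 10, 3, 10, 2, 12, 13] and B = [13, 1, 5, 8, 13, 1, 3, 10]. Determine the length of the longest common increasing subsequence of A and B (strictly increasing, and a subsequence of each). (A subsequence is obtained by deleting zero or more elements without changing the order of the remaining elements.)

For each value that appears in both, track the longest common increasing run ending there.
The best achievable length is 3; one witness is 1, 3, 10 (A-positions 3,6,7, B-positions 2,7,8).

3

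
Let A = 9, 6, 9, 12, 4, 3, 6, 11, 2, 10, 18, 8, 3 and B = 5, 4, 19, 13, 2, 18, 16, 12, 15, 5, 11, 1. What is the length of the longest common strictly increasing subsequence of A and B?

2

A longest common strictly increasing subsequence is 4, 18 (length 2); it appears in order in both A and B, and no longer such subsequence exists.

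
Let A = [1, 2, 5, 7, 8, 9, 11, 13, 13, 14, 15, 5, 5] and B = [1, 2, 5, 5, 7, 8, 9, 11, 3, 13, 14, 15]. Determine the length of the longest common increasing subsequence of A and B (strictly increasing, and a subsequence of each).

A longest common strictly increasing subsequence is 1, 2, 5, 7, 8, 9, 11, 13, 14, 15 (length 10); it appears in order in both A and B, and no longer such subsequence exists.

10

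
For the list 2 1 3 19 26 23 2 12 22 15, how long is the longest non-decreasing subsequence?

4

One longest non-decreasing subsequence is 2, 3, 19, 26 (positions 1,3,4,5), of length 4; no longer one exists.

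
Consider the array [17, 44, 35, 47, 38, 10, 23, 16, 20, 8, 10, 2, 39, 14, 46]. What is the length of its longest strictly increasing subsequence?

5

One longest increasing subsequence is 17, 35, 38, 39, 46 (positions 1,3,5,13,15), of length 5; no longer one exists.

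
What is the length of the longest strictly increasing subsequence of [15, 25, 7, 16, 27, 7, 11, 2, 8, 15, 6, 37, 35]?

4

Let dp[i] be the longest increasing subsequence ending at position i. Then dp = [1, 2, 1, 2, 3, 1, 2, 1, 2, 3, 2, 4, 4].
The maximum is 4; one witness is 15, 25, 27, 37 at positions 1,2,5,12.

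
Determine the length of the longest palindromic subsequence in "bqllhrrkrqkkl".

One longest palindromic subsequence is lkkkl (positions 3,8,11,12,13); it reads the same forward and backward, and the interval DP gives dp[1][13] = 5.

5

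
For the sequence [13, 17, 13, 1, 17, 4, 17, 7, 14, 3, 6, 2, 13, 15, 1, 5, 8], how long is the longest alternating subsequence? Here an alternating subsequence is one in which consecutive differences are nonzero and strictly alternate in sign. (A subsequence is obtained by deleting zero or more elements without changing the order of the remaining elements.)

14

Track the best alternating length ending on an up-step vs a down-step at each position: up/down = 1/1, 2/1, 1/3, 1/3, 4/1, 4/5, 6/1, 6/7, 8/7, 4/9, 10/9, 4/11, 12/9, 12/7, 1/13, 14/13, 14/13.
The maximum over both is 14; one such subsequence is 13, 17, 13, 17, 4, 17, 7, 14, 3, 6, 2, 13, 1, 5.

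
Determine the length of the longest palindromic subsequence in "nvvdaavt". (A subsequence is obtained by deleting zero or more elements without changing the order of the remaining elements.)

Using dp[i][j] = 2 + dp[i+1][j−1] if the ends match, else max(dp[i+1][j], dp[i][j−1]):
dp[1][8] = 4. A witness is vaav at positions 3,5,6,7.

4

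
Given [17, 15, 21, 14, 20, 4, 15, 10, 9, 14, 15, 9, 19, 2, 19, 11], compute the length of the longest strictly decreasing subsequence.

6

Scanning left to right, the best length ending at each element is: 17→1, 15→2, 21→1, 14→3, 20→2, 4→4, 15→3, 10→4, 9→5, 14→4, 15→3, 9→5, 19→3, 2→6, 19→3, 11→5.
So the longest decreasing subsequence has length 6, e.g. 17, 15, 14, 10, 9, 2.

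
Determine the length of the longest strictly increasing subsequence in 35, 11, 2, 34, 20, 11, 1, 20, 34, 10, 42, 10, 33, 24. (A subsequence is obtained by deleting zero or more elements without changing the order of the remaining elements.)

One longest increasing subsequence is 2, 11, 20, 34, 42 (positions 3,6,8,9,11), of length 5; no longer one exists.

5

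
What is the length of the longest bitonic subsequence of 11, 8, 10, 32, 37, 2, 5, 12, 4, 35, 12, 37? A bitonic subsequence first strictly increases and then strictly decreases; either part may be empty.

6

Let inc[i] be the LIS ending at i and dec[i] the longest strictly decreasing subsequence starting at i. inc = [1, 1, 2, 3, 4, 1, 2, 3, 2, 4, 3, 5], dec = [4, 3, 3, 3, 3, 1, 2, 2, 1, 2, 1, 1].
max_i inc[i]+dec[i]−1 = 6, with one witness 8, 10, 32, 37, 35, 12.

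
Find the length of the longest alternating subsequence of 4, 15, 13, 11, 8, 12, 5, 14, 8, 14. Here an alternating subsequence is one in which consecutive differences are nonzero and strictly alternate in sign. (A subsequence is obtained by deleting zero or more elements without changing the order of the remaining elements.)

Track the best alternating length ending on an up-step vs a down-step at each position: up/down = 1/1, 2/1, 2/3, 2/3, 2/3, 4/3, 2/5, 6/3, 6/7, 8/3.
The maximum over both is 8; one such subsequence is 4, 15, 11, 12, 5, 14, 8, 14.

8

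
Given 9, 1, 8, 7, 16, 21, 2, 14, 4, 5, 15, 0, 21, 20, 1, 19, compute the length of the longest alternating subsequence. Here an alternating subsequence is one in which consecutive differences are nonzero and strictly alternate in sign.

13

Track the best alternating length ending on an up-step vs a down-step at each position: up/down = 1/1, 1/2, 3/2, 3/4, 5/1, 5/1, 3/6, 7/6, 7/8, 9/8, 9/6, 1/10, 11/1, 11/12, 11/12, 13/12.
The maximum over both is 13; one such subsequence is 9, 1, 8, 7, 16, 2, 14, 4, 5, 0, 21, 1, 19.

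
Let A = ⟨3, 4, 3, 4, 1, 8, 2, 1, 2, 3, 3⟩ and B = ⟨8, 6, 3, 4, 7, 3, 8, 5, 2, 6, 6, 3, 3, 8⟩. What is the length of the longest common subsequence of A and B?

7

A longest common subsequence is 3, 4, 3, 8, 2, 3, 3 (length 7); the LCS DP confirms no longer common subsequence exists.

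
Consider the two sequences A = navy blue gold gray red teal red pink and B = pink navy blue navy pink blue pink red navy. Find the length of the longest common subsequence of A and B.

A longest common subsequence is navy, blue, red (length 3); the LCS DP confirms no longer common subsequence exists.

3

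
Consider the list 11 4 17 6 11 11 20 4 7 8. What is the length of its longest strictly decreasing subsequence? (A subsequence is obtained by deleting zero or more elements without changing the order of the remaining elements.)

Let dp[i] be the longest decreasing subsequence ending at position i. Then dp = [1, 2, 1, 2, 2, 2, 1, 3, 3, 3].
The maximum is 3; one witness is 11, 6, 4 at positions 1,4,8.

3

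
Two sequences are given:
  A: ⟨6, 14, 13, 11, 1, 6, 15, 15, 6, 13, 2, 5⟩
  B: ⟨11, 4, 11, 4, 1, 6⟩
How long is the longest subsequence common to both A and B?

3

A longest common subsequence is 11, 1, 6 (length 3); the LCS DP confirms no longer common subsequence exists.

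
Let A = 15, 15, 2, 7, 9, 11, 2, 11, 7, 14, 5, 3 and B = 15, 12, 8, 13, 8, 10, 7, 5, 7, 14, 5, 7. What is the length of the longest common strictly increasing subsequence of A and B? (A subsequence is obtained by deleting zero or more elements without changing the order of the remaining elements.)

For each value that appears in both, track the longest common increasing run ending there.
The best achievable length is 2; one witness is 7, 14 (A-positions 4,10, B-positions 7,10).

2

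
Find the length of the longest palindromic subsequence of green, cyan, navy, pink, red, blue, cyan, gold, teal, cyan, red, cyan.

7

Using dp[i][j] = 2 + dp[i+1][j−1] if the ends match, else max(dp[i+1][j], dp[i][j−1]):
dp[1][12] = 7. A witness is cyan red cyan teal cyan red cyan at positions 2,5,7,9,10,11,12.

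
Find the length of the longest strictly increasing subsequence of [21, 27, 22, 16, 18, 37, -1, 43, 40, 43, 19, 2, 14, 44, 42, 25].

Let dp[i] be the longest increasing subsequence ending at position i. Then dp = [1, 2, 2, 1, 2, 3, 1, 4, 4, 5, 3, 2, 3, 6, 5, 4].
The maximum is 6; one witness is 21, 27, 37, 40, 43, 44 at positions 1,2,6,9,10,14.

6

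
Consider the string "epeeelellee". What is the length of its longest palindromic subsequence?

7

One longest palindromic subsequence is eelllee (positions 1,3,6,8,9,10,11); it reads the same forward and backward, and the interval DP gives dp[1][11] = 7.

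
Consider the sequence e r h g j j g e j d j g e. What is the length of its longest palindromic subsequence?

9

Using dp[i][j] = 2 + dp[i+1][j−1] if the ends match, else max(dp[i+1][j], dp[i][j−1]):
dp[1][13] = 9. A witness is egjjejjge at positions 1,4,5,6,8,9,11,12,13.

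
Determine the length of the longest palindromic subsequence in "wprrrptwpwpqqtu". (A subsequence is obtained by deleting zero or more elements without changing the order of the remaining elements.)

Using dp[i][j] = 2 + dp[i+1][j−1] if the ends match, else max(dp[i+1][j], dp[i][j−1]):
dp[1][15] = 7. A witness is wprrrpw at positions 1,2,3,4,5,9,10.

7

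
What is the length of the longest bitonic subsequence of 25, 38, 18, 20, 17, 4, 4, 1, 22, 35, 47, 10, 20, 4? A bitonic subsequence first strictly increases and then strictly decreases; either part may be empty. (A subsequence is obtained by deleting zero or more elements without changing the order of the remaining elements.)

Let inc[i] be the LIS ending at i and dec[i] the longest strictly decreasing subsequence starting at i. inc = [1, 2, 1, 2, 1, 1, 1, 1, 3, 4, 5, 2, 3, 2], dec = [5, 5, 4, 4, 3, 2, 2, 1, 3, 3, 3, 2, 2, 1].
max_i inc[i]+dec[i]−1 = 7, with one witness 18, 20, 22, 35, 47, 20, 4.

7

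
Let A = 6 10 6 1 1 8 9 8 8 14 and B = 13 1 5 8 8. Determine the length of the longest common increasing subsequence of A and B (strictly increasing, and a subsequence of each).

For each value that appears in both, track the longest common increasing run ending there.
The best achievable length is 2; one witness is 1, 8 (A-positions 4,6, B-positions 2,4).

2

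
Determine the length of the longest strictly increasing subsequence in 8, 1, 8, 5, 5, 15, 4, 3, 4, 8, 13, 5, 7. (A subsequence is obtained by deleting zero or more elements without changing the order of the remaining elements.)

5

One longest increasing subsequence is 1, 3, 4, 8, 13 (positions 2,8,9,10,11), of length 5; no longer one exists.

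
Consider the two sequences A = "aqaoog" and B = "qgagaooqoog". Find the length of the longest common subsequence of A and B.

5

A longest common subsequence is aqoog (length 5); the LCS DP confirms no longer common subsequence exists.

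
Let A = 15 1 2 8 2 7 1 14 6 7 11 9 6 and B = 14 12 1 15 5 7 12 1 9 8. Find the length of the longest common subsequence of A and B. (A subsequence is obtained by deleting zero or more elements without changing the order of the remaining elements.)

4

Backtracking the LCS table gives one alignment: 15 (A1,B4) → 7 (A6,B6) → 1 (A7,B8) → 9 (A12,B9).
So the longest common subsequence has length 4.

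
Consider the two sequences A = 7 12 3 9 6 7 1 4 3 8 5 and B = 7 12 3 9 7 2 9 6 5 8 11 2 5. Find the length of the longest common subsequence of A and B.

7

A longest common subsequence is 7, 12, 3, 9, 6, 8, 5 (length 7); the LCS DP confirms no longer common subsequence exists.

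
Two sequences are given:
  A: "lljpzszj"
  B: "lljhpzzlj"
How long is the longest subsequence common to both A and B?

7

A longest common subsequence is lljpzzj (length 7); the LCS DP confirms no longer common subsequence exists.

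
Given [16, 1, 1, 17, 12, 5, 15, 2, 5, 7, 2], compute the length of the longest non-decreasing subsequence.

Scanning left to right, the best length ending at each element is: 16→1, 1→1, 1→2, 17→3, 12→3, 5→3, 15→4, 2→3, 5→4, 7→5, 2→4.
So the longest non-decreasing subsequence has length 5, e.g. 1, 1, 5, 5, 7.

5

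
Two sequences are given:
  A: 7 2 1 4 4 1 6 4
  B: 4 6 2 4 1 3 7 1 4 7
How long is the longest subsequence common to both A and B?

A longest common subsequence is 2, 1, 1, 4 (length 4); the LCS DP confirms no longer common subsequence exists.

4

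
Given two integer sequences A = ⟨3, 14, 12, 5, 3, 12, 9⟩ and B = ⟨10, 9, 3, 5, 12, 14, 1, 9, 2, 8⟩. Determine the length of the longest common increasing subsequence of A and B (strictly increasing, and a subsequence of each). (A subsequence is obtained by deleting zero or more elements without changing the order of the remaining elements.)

For each value that appears in both, track the longest common increasing run ending there.
The best achievable length is 3; one witness is 3, 5, 12 (A-positions 1,4,6, B-positions 3,4,5).

3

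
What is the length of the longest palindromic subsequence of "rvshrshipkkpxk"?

One longest palindromic subsequence is pkkp (positions 9,10,11,12); it reads the same forward and backward, and the interval DP gives dp[1][14] = 4.

4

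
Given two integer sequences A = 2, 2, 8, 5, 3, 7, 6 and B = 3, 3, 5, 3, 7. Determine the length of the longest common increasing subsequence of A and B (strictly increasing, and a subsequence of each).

2

For each value that appears in both, track the longest common increasing run ending there.
The best achievable length is 2; one witness is 3, 7 (A-positions 5,6, B-positions 1,5).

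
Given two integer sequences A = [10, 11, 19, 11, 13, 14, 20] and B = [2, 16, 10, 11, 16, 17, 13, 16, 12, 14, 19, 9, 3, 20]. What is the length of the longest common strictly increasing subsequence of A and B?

5

For each value that appears in both, track the longest common increasing run ending there.
The best achievable length is 5; one witness is 10, 11, 13, 14, 20 (A-positions 1,2,5,6,7, B-positions 3,4,7,10,14).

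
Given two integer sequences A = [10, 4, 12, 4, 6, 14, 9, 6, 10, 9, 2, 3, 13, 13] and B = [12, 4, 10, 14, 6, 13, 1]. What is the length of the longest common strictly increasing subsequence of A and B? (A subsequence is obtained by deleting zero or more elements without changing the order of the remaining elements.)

A longest common strictly increasing subsequence is 4, 10, 13 (length 3); it appears in order in both A and B, and no longer such subsequence exists.

3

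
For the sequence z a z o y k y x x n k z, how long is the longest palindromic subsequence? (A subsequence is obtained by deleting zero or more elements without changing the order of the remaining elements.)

6

One longest palindromic subsequence is zkxxkz (positions 1,6,8,9,11,12); it reads the same forward and backward, and the interval DP gives dp[1][12] = 6.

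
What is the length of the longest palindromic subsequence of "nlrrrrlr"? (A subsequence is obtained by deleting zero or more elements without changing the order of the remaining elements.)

6

One longest palindromic subsequence is lrrrrl (positions 2,3,4,5,6,7); it reads the same forward and backward, and the interval DP gives dp[1][8] = 6.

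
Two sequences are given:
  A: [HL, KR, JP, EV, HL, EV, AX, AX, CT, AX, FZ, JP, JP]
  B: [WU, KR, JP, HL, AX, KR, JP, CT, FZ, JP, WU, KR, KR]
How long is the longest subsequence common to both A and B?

7

Backtracking the LCS table gives one alignment: KR (A2,B2) → JP (A3,B3) → HL (A5,B4) → AX (A7,B5) → CT (A9,B8) → FZ (A11,B9) → JP (A12,B10).
So the longest common subsequence has length 7.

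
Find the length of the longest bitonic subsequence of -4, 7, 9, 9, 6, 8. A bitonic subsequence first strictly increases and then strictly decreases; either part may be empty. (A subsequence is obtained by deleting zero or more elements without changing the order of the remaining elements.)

Let inc[i] be the LIS ending at i and dec[i] the longest strictly decreasing subsequence starting at i. inc = [1, 2, 3, 3, 2, 3], dec = [1, 2, 2, 2, 1, 1].
max_i inc[i]+dec[i]−1 = 4, with one witness -4, 7, 9, 8.

4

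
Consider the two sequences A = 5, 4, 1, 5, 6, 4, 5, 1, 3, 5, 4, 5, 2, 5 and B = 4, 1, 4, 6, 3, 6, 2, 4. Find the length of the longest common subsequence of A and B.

5

A longest common subsequence is 4, 1, 6, 3, 4 (length 5); the LCS DP confirms no longer common subsequence exists.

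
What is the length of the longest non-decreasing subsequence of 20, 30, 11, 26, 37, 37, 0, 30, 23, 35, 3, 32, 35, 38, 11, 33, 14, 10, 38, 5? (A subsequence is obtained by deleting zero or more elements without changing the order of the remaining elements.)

7

Scanning left to right, the best length ending at each element is: 20→1, 30→2, 11→1, 26→2, 37→3, 37→4, 0→1, 30→3, 23→2, 35→4, 3→2, 32→4, 35→5, 38→6, 11→3, 33→5, 14→4, 10→3, 38→7, 5→3.
So the longest non-decreasing subsequence has length 7, e.g. 20, 30, 30, 35, 35, 38, 38.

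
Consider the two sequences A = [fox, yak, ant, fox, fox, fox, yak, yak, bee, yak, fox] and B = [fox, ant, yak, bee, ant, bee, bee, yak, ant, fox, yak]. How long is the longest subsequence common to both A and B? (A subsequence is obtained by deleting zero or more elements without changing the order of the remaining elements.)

A longest common subsequence is fox, yak, ant, bee, yak, fox (length 6); the LCS DP confirms no longer common subsequence exists.

6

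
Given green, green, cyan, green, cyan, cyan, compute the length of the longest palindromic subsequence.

Using dp[i][j] = 2 + dp[i+1][j−1] if the ends match, else max(dp[i+1][j], dp[i][j−1]):
dp[1][6] = 3. A witness is cyan cyan cyan at positions 3,5,6.

3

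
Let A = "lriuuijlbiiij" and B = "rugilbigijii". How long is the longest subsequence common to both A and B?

Backtracking the LCS table gives one alignment: r (A2,B1) → u (A4,B2) → i (A6,B4) → l (A8,B5) → b (A9,B6) → i (A10,B9) → i (A11,B11) → i (A12,B12).
So the longest common subsequence has length 8.

8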